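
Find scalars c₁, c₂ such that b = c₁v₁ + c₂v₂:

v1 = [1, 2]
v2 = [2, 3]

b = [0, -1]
c1 = -2, c2 = 1

b = -2·v1 + 1·v2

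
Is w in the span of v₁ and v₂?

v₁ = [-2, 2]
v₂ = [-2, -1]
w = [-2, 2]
Yes

Form the augmented matrix and row-reduce:
[v₁|v₂|w] = 
  [ -2,  -2,  -2]
  [  2,  -1,   2]
R2 → R2 + (1)·R1
REF = 
  [ -2,  -2,  -2]
  [  0,  -3,   0]

No row of the form [0 0 | nonzero], so the system is consistent. Back-substitution gives c₁ = 1, c₂ = 0: w = (1)·v₁ + (0)·v₂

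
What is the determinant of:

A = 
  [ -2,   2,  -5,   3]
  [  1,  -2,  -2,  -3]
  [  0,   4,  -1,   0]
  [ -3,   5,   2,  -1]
329

Cofactor expansion along row 1: det(A) = a₁₁M₁₁ - a₁₂M₁₂ + a₁₃M₁₃ - a₁₄M₁₄

M₁₁ = det[[-2, -2, -3]; [4, -1, 0]; [5, 2, -1]]
  = (-2)·((-1)(-1) - (0)(2)) - (-2)·((4)(-1) - (0)(5)) + (-3)·((4)(2) - (-1)(5))
  = (-2)(1) - (-2)(-4) + (-3)(13)
  = -49
M₁₂ = det[[1, -2, -3]; [0, -1, 0]; [-3, 2, -1]]
  = (1)·((-1)(-1) - (0)(2)) - (-2)·((0)(-1) - (0)(-3)) + (-3)·((0)(2) - (-1)(-3))
  = (1)(1) - (-2)(0) + (-3)(-3)
  = 10
M₁₃ = det[[1, -2, -3]; [0, 4, 0]; [-3, 5, -1]]
  = (1)·((4)(-1) - (0)(5)) - (-2)·((0)(-1) - (0)(-3)) + (-3)·((0)(5) - (4)(-3))
  = (1)(-4) - (-2)(0) + (-3)(12)
  = -40
M₁₄ = det[[1, -2, -2]; [0, 4, -1]; [-3, 5, 2]]
  = (1)·((4)(2) - (-1)(5)) - (-2)·((0)(2) - (-1)(-3)) + (-2)·((0)(5) - (4)(-3))
  = (1)(13) - (-2)(-3) + (-2)(12)
  = -17

det(A) = (-2)(-49) - (2)(10) + (-5)(-40) - (3)(-17) = 329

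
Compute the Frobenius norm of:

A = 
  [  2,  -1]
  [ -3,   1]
||A||_F = 3.873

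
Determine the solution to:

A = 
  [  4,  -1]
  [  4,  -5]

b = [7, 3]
Row reduce the augmented matrix [A|b]:
R2 → R2 - (1)·R1
REF = 
  [  4,  -1,   7]
  [  0,  -4,  -4]

Back-substitution:
x₂ = (-4) / (-4) = 1
x₁ = (7 - (-1)(1)) / 4 = 2

x = [2, 1]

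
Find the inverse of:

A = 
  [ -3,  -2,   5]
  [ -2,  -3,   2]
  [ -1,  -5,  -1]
det(A) = (-3)·((-3)(-1) - (2)(-5)) - (-2)·((-2)(-1) - (2)(-1)) + (5)·((-2)(-5) - (-3)(-1))
  = (-3)(13) - (-2)(4) + (5)(7)
  = 4
det(A) = 4 ≠ 0, so A is invertible.

Cofactors Cᵢⱼ = (-1)ⁱ⁺ʲ·Mᵢⱼ:
C = 
  [ 13,  -4,   7]
  [-27,   8, -13]
  [ 11,  -4,   5]

adj(A) = Cᵀ:
adj(A) = 
  [ 13, -27,  11]
  [ -4,   8,  -4]
  [  7, -13,   5]

A⁻¹ = (1/4) · adj(A):
A⁻¹ = 
  [ 13/4, -27/4,  11/4]
  [   -1,     2,    -1]
  [  7/4, -13/4,   5/4]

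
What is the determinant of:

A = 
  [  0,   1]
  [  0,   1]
For a 2×2 matrix, det = ad - bc = (0)(1) - (1)(0) = 0

det(A) = 0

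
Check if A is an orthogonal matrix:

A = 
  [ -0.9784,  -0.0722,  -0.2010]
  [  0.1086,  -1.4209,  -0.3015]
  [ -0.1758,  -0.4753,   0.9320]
No

AᵀA = 
  [  1,  -0.0001,   0.0001]
  [ -0.0001,   2.2501,  -0.0001]
  [  0.0001,  -0.0001,   0.9999]
≠ I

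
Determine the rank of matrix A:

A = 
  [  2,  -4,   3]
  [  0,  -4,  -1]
rank(A) = 2

Row reduce:
(no row operations needed)
REF = 
  [  2,  -4,   3]
  [  0,  -4,  -1]
Pivot columns: 1, 2 → 2 pivots.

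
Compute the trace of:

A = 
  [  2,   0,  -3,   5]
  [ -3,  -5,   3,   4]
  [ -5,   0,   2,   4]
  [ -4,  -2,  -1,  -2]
-3

tr(A) = 2 + -5 + 2 + -2 = -3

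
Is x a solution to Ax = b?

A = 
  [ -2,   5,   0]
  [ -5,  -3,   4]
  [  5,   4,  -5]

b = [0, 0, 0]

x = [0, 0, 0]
Yes

Ax = [0, 0, 0] = b ✓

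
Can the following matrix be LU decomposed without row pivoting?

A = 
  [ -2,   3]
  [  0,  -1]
Yes.
A[1,1] = -2 ≠ 0, so Gaussian elimination proceeds without a row swap: multiplier ℓ₂₁ = (0)/(-2) = 0, and U[2,2] = -1 - (0)(3) = -1.
L = 
  [  1,   0]
  [  0,   1]
U = 
  [ -2,   3]
  [  0,  -1]
Check row 2 of LU: [(0)(-2), (0)(3) + (-1)] = [0, -1] = row 2 of A ✓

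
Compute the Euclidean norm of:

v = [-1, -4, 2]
4.583

||v||₂ = √((-1)² + (-4)² + (2)²) = √21 = 4.583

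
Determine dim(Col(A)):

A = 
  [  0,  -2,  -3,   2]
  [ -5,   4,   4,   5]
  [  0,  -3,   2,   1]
Row reduce:
Swap R1 ↔ R2
R3 → R3 - (3/2)·R2
REF = 
  [  -5,    4,    4,    5]
  [   0,   -2,   -3,    2]
  [   0,    0, 13/2,   -2]
Pivot columns: 1, 2, 3 → 3 pivots.
dim(Col(A)) = number of pivot columns = 3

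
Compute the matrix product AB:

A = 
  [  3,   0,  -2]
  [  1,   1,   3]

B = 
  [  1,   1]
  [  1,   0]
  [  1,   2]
A is 2×3 and B is 3×2, so AB is 2×2. Each entry is (row of A)·(column of B):
AB[1,1] = (3)(1) + (0)(1) + (-2)(1) = 1
AB[1,2] = (3)(1) + (0)(0) + (-2)(2) = -1
AB[2,1] = (1)(1) + (1)(1) + (3)(1) = 5
AB[2,2] = (1)(1) + (1)(0) + (3)(2) = 7

AB = 
  [  1,  -1]
  [  5,   7]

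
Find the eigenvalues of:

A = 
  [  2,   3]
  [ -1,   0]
λ = 1 + i√2, 1 - i√2  (≈ 1 + 1.414i, 1 - 1.414i)

tr(A) = 2, det(A) = 3
Characteristic polynomial: λ² - tr(A)λ + det(A) = λ² - 2λ + 3
λ² - 2λ + 3 = 0  ⇒  λ = (2 ± √((-2)² - 4·(3)))/2 = (2 ± √(-8))/2
  = 1 + i√2,  1 - i√2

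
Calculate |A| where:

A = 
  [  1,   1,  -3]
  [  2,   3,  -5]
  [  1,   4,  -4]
Cofactor expansion along row 1:
det(A) = (1)·((3)(-4) - (-5)(4)) - (1)·((2)(-4) - (-5)(1)) + (-3)·((2)(4) - (3)(1))
  = (1)(8) - (1)(-3) + (-3)(5)
  = -4

det(A) = -4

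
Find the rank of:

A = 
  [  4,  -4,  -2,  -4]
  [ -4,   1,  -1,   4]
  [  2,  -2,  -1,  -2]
rank(A) = 2

Row reduce:
R2 → R2 + (1)·R1
R3 → R3 - (1/2)·R1
REF = 
  [  4,  -4,  -2,  -4]
  [  0,  -3,  -3,   0]
  [  0,   0,   0,   0]
Pivot columns: 1, 2 → 2 pivots.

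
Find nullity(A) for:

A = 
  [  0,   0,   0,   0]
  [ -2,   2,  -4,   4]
nullity(A) = 3

Row reduce:
Swap R1 ↔ R2
REF = 
  [ -2,   2,  -4,   4]
  [  0,   0,   0,   0]
Pivot columns: 1 → 1 pivot.
rank(A) = 1, so nullity(A) = 4 - 1 = 3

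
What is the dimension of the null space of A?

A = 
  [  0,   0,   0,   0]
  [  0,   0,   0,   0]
nullity(A) = 4

Row reduce:
(no row operations needed)
REF = 
  [  0,   0,   0,   0]
  [  0,   0,   0,   0]
Pivot columns: none → 0 pivots.
rank(A) = 0, so nullity(A) = 4 - 0 = 4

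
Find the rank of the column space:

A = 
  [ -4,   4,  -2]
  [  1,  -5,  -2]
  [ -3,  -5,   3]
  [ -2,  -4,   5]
Row reduce:
R2 → R2 + (1/4)·R1
R3 → R3 - (3/4)·R1
R4 → R4 - (1/2)·R1
R3 → R3 - (2)·R2
R4 → R4 - (3/2)·R2
R4 → R4 - (39/38)·R3
REF = 
  [  -4,    4,   -2]
  [   0,   -4, -5/2]
  [   0,    0, 19/2]
  [   0,    0,    0]
Pivot columns: 1, 2, 3 → 3 pivots.
dim(Col(A)) = number of pivot columns = 3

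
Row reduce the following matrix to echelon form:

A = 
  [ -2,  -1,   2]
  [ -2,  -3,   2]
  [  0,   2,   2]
Row operations:
R2 → R2 - (1)·R1
R3 → R3 + (1)·R2

Resulting echelon form:
REF = 
  [ -2,  -1,   2]
  [  0,  -2,   0]
  [  0,   0,   2]

Rank = 3 (number of non-zero pivot rows).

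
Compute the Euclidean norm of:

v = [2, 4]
4.472

||v||₂ = √((2)² + (4)²) = √20 = 4.472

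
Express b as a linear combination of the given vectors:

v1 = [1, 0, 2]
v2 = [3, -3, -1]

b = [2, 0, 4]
c1 = 2, c2 = 0

b = 2·v1 + 0·v2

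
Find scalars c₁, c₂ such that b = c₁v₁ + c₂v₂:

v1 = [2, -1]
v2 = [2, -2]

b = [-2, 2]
c1 = 0, c2 = -1

b = 0·v1 + -1·v2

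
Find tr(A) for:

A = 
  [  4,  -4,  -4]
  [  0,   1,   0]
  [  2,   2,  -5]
0

tr(A) = 4 + 1 + -5 = 0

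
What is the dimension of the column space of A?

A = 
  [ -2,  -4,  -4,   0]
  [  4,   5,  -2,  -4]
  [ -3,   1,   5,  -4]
dim(Col(A)) = 3

Row reduce:
R2 → R2 + (2)·R1
R3 → R3 - (3/2)·R1
R3 → R3 + (7/3)·R2
REF = 
  [   -2,    -4,    -4,     0]
  [    0,    -3,   -10,    -4]
  [    0,     0, -37/3, -40/3]
Pivot columns: 1, 2, 3 → 3 pivots.
dim(Col(A)) = number of pivot columns = 3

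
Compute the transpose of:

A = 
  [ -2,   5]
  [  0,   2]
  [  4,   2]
Aᵀ = 
  [ -2,   0,   4]
  [  5,   2,   2]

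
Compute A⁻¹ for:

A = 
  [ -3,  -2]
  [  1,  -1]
det(A) = (-3)(-1) - (-2)(1) = 5
For a 2×2 matrix, A⁻¹ = (1/det(A)) · [[d, -b], [-c, a]]
    = (1/5) · [[-1, 2], [-1, -3]]

A⁻¹ = 
  [-1/5,  2/5]
  [-1/5, -3/5]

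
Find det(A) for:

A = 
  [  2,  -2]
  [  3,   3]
For a 2×2 matrix, det = ad - bc = (2)(3) - (-2)(3) = 12

det(A) = 12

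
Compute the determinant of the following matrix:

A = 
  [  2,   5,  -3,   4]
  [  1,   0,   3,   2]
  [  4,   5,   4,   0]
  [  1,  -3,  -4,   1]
Cofactor expansion along row 1: det(A) = a₁₁M₁₁ - a₁₂M₁₂ + a₁₃M₁₃ - a₁₄M₁₄

M₁₁ = det[[0, 3, 2]; [5, 4, 0]; [-3, -4, 1]]
  = (0)·((4)(1) - (0)(-4)) - (3)·((5)(1) - (0)(-3)) + (2)·((5)(-4) - (4)(-3))
  = (0)(4) - (3)(5) + (2)(-8)
  = -31
M₁₂ = det[[1, 3, 2]; [4, 4, 0]; [1, -4, 1]]
  = (1)·((4)(1) - (0)(-4)) - (3)·((4)(1) - (0)(1)) + (2)·((4)(-4) - (4)(1))
  = (1)(4) - (3)(4) + (2)(-20)
  = -48
M₁₃ = det[[1, 0, 2]; [4, 5, 0]; [1, -3, 1]]
  = (1)·((5)(1) - (0)(-3)) - (0)·((4)(1) - (0)(1)) + (2)·((4)(-3) - (5)(1))
  = (1)(5) - (0)(4) + (2)(-17)
  = -29
M₁₄ = det[[1, 0, 3]; [4, 5, 4]; [1, -3, -4]]
  = (1)·((5)(-4) - (4)(-3)) - (0)·((4)(-4) - (4)(1)) + (3)·((4)(-3) - (5)(1))
  = (1)(-8) - (0)(-20) + (3)(-17)
  = -59

det(A) = (2)(-31) - (5)(-48) + (-3)(-29) - (4)(-59) = 501

det(A) = 501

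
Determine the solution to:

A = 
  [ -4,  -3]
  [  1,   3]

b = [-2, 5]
x = [-1, 2]

Row reduce the augmented matrix [A|b]:
R2 → R2 + (1/4)·R1
REF = 
  [ -4,  -3,  -2]
  [  0, 9/4, 9/2]

Back-substitution:
x₂ = (9/2) / (9/4) = 2
x₁ = (-2 - (-3)(2)) / (-4) = -1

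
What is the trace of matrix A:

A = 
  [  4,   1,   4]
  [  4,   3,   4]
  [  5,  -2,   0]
7

tr(A) = 4 + 3 + 0 = 7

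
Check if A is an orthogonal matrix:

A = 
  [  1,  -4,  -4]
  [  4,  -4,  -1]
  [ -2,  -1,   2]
No

AᵀA = 
  [ 21, -18, -12]
  [-18,  33,  18]
  [-12,  18,  21]
≠ I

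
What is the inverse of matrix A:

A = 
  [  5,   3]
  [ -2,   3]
det(A) = (5)(3) - (3)(-2) = 21
For a 2×2 matrix, A⁻¹ = (1/det(A)) · [[d, -b], [-c, a]]
    = (1/21) · [[3, -3], [2, 5]]

A⁻¹ = 
  [ 1/7, -1/7]
  [2/21, 5/21]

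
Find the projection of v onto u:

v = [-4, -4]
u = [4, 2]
v·u = (-4)(4) + (-4)(2) = -24
u·u = (4)² + (2)² = 20
proj_u(v) = (v·u / u·u) × u = (-24/20) × u = (-6/5) × u

proj_u(v) = [-24/5, -12/5]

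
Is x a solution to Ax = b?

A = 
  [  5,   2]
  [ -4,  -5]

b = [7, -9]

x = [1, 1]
Yes

Ax = [7, -9] = b ✓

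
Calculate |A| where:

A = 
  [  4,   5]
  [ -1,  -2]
For a 2×2 matrix, det = ad - bc = (4)(-2) - (5)(-1) = -3

det(A) = -3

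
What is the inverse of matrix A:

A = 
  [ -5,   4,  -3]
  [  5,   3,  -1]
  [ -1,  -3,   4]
det(A) = (-5)·((3)(4) - (-1)(-3)) - (4)·((5)(4) - (-1)(-1)) + (-3)·((5)(-3) - (3)(-1))
  = (-5)(9) - (4)(19) + (-3)(-12)
  = -85
det(A) = -85 ≠ 0, so A is invertible.

Cofactors Cᵢⱼ = (-1)ⁱ⁺ʲ·Mᵢⱼ:
C = 
  [  9, -19, -12]
  [ -7, -23, -19]
  [  5, -20, -35]

adj(A) = Cᵀ:
adj(A) = 
  [  9,  -7,   5]
  [-19, -23, -20]
  [-12, -19, -35]

A⁻¹ = (-1/85) · adj(A):
A⁻¹ = 
  [-9/85,  7/85, -1/17]
  [19/85, 23/85,  4/17]
  [12/85, 19/85,  7/17]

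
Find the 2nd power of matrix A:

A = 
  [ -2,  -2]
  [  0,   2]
A² = A·A:
A²[1,1] = (-2)(-2) + (-2)(0) = 4
A²[1,2] = (-2)(-2) + (-2)(2) = 0
A²[2,1] = (0)(-2) + (2)(0) = 0
A²[2,2] = (0)(-2) + (2)(2) = 4
A² = 
  [  4,   0]
  [  0,   4]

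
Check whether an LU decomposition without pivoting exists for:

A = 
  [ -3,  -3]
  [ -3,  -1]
Yes.
A[1,1] = -3 ≠ 0, so Gaussian elimination proceeds without a row swap: multiplier ℓ₂₁ = (-3)/(-3) = 1, and U[2,2] = -1 - (1)(-3) = 2.
L = 
  [  1,   0]
  [  1,   1]
U = 
  [ -3,  -3]
  [  0,   2]
Check row 2 of LU: [(1)(-3), (1)(-3) + 2] = [-3, -1] = row 2 of A ✓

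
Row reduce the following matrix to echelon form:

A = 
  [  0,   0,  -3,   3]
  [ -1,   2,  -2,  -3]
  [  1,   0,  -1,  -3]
Row operations:
Swap R1 ↔ R2
R3 → R3 + (1)·R1
Swap R2 ↔ R3

Resulting echelon form:
REF = 
  [ -1,   2,  -2,  -3]
  [  0,   2,  -3,  -6]
  [  0,   0,  -3,   3]

Rank = 3 (number of non-zero pivot rows).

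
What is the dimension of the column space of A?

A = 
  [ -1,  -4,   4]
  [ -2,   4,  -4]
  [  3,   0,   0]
dim(Col(A)) = 2

Row reduce:
R2 → R2 - (2)·R1
R3 → R3 + (3)·R1
R3 → R3 + (1)·R2
REF = 
  [ -1,  -4,   4]
  [  0,  12, -12]
  [  0,   0,   0]
Pivot columns: 1, 2 → 2 pivots.
dim(Col(A)) = number of pivot columns = 2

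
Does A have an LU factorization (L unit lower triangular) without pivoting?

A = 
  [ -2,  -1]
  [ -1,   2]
Yes.
A[1,1] = -2 ≠ 0, so Gaussian elimination proceeds without a row swap: multiplier ℓ₂₁ = (-1)/(-2) = 1/2, and U[2,2] = 2 - (1/2)(-1) = 5/2.
L = 
  [  1,   0]
  [1/2,   1]
U = 
  [ -2,  -1]
  [  0, 5/2]
Check row 2 of LU: [(1/2)(-2), (1/2)(-1) + (5/2)] = [-1, 2] = row 2 of A ✓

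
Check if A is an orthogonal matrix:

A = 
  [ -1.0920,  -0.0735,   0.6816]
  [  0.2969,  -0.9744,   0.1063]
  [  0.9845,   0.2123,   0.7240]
No

AᵀA = 
  [  2.2499,   0,   0]
  [  0,   0.9999,   0]
  [  0,   0,   1.0001]
≠ I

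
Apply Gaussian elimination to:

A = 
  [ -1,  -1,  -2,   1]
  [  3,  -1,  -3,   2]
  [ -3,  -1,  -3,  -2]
Row operations:
R2 → R2 + (3)·R1
R3 → R3 - (3)·R1
R3 → R3 + (1/2)·R2

Resulting echelon form:
REF = 
  [  -1,   -1,   -2,    1]
  [   0,   -4,   -9,    5]
  [   0,    0, -3/2, -5/2]

Rank = 3 (number of non-zero pivot rows).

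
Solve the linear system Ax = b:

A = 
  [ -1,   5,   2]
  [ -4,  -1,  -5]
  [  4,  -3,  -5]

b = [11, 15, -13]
x = [-3, 2, -1]

Row reduce the augmented matrix [A|b]:
R2 → R2 - (4)·R1
R3 → R3 + (4)·R1
R3 → R3 + (17/21)·R2
REF = 
  [     -1,       5,       2,      11]
  [      0,     -21,     -13,     -29]
  [      0,       0, -158/21,  158/21]

Back-substitution:
x₃ = (158/21) / (-158/21) = -1
x₂ = (-29 - (-13)(-1)) / (-21) = 2
x₁ = (11 - (5)(2) - (2)(-1)) / (-1) = -3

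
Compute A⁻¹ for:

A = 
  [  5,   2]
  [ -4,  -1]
det(A) = (5)(-1) - (2)(-4) = 3
For a 2×2 matrix, A⁻¹ = (1/det(A)) · [[d, -b], [-c, a]]
    = (1/3) · [[-1, -2], [4, 5]]

A⁻¹ = 
  [-1/3, -2/3]
  [ 4/3,  5/3]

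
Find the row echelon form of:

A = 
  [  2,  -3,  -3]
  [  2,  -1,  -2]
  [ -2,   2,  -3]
Row operations:
R2 → R2 - (1)·R1
R3 → R3 + (1)·R1
R3 → R3 + (1/2)·R2

Resulting echelon form:
REF = 
  [    2,    -3,    -3]
  [    0,     2,     1]
  [    0,     0, -11/2]

Rank = 3 (number of non-zero pivot rows).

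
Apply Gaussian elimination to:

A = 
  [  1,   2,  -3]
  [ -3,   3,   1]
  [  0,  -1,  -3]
Row operations:
R2 → R2 + (3)·R1
R3 → R3 + (1/9)·R2

Resulting echelon form:
REF = 
  [    1,     2,    -3]
  [    0,     9,    -8]
  [    0,     0, -35/9]

Rank = 3 (number of non-zero pivot rows).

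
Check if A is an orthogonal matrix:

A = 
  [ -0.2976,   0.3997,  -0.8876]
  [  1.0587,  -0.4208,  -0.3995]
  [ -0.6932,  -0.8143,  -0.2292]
No

AᵀA = 
  [  1.6899,   0,   0.0001]
  [  0,   0.9999,   0]
  [  0.0001,   0,   1]
≠ I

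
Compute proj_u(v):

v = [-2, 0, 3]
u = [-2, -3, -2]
proj_u(v) = [4/17, 6/17, 4/17]

v·u = (-2)(-2) + (0)(-3) + (3)(-2) = -2
u·u = (-2)² + (-3)² + (-2)² = 17
proj_u(v) = (v·u / u·u) × u = (-2/17) × u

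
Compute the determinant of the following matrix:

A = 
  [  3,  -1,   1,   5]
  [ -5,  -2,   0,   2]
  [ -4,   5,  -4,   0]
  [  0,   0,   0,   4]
44

Cofactor expansion along row 1: det(A) = a₁₁M₁₁ - a₁₂M₁₂ + a₁₃M₁₃ - a₁₄M₁₄

M₁₁ = det[[-2, 0, 2]; [5, -4, 0]; [0, 0, 4]]
  = (-2)·((-4)(4) - (0)(0)) - (0)·((5)(4) - (0)(0)) + (2)·((5)(0) - (-4)(0))
  = (-2)(-16) - (0)(20) + (2)(0)
  = 32
M₁₂ = det[[-5, 0, 2]; [-4, -4, 0]; [0, 0, 4]]
  = (-5)·((-4)(4) - (0)(0)) - (0)·((-4)(4) - (0)(0)) + (2)·((-4)(0) - (-4)(0))
  = (-5)(-16) - (0)(-16) + (2)(0)
  = 80
M₁₃ = det[[-5, -2, 2]; [-4, 5, 0]; [0, 0, 4]]
  = (-5)·((5)(4) - (0)(0)) - (-2)·((-4)(4) - (0)(0)) + (2)·((-4)(0) - (5)(0))
  = (-5)(20) - (-2)(-16) + (2)(0)
  = -132
M₁₄ = det[[-5, -2, 0]; [-4, 5, -4]; [0, 0, 0]]
  = (-5)·((5)(0) - (-4)(0)) - (-2)·((-4)(0) - (-4)(0)) + (0)·((-4)(0) - (5)(0))
  = (-5)(0) - (-2)(0) + (0)(0)
  = 0

det(A) = (3)(32) - (-1)(80) + (1)(-132) - (5)(0) = 44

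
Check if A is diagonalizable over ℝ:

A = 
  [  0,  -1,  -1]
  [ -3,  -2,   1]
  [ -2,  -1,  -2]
Yes

Characteristic polynomial: det(λI - A) = λ³ + 4λ² - 9
Testing integer divisors of the constant term: p(-3) = 0, so (λ + 3) is a factor:
p(λ) = (λ + 3)(λ² + λ - 3)
λ² + λ - 3 = 0  ⇒  λ = (-1 ± √((1)² - 4·(-3)))/2 = (-1 ± √(13))/2
  = (-1 + √13)/2,  (-1 - √13)/2
Eigenvalues: -3, (-1 + √13)/2, (-1 - √13)/2  (≈ -3, 1.303, -2.303)
The two irrational eigenvalues are distinct (simple), so each has alg. mult. = geom. mult. = 1.
λ=-3: alg. mult. = 1, geom. mult. = 3 - rank(A - (-3)I) = 3 - 2 = 1
Sum of geometric multiplicities equals n, so A has n independent eigenvectors.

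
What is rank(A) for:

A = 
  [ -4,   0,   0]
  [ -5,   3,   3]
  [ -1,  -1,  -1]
Row reduce:
R2 → R2 - (5/4)·R1
R3 → R3 - (1/4)·R1
R3 → R3 + (1/3)·R2
REF = 
  [ -4,   0,   0]
  [  0,   3,   3]
  [  0,   0,   0]
Pivot columns: 1, 2 → 2 pivots.

rank(A) = 2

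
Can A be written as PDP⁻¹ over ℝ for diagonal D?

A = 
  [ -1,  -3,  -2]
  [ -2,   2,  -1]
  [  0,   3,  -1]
No

Characteristic polynomial: det(λI - A) = λ³ - 6λ - 17
By the rational root theorem any rational root is an integer dividing 17; none of those is a root, so p(λ) has no rational roots and hence (being an irreducible cubic) no repeated roots.
Discriminant of the cubic: Δ = -6939
Δ < 0 ⇒ one real eigenvalue and a complex-conjugate pair: λ ≈ 3.332, -1.666 + 1.525i, -1.666 - 1.525i
Has complex eigenvalues (not diagonalizable over ℝ).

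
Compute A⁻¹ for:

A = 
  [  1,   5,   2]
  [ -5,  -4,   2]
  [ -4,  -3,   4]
det(A) = (1)·((-4)(4) - (2)(-3)) - (5)·((-5)(4) - (2)(-4)) + (2)·((-5)(-3) - (-4)(-4))
  = (1)(-10) - (5)(-12) + (2)(-1)
  = 48
det(A) = 48 ≠ 0, so A is invertible.

Cofactors Cᵢⱼ = (-1)ⁱ⁺ʲ·Mᵢⱼ:
C = 
  [-10,  12,  -1]
  [-26,  12, -17]
  [ 18, -12,  21]

adj(A) = Cᵀ:
adj(A) = 
  [-10, -26,  18]
  [ 12,  12, -12]
  [ -1, -17,  21]

A⁻¹ = (1/48) · adj(A):
A⁻¹ = 
  [ -5/24, -13/24,    3/8]
  [   1/4,    1/4,   -1/4]
  [ -1/48, -17/48,   7/16]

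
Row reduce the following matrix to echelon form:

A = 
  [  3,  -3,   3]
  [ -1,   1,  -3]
Row operations:
R2 → R2 + (1/3)·R1

Resulting echelon form:
REF = 
  [  3,  -3,   3]
  [  0,   0,  -2]

Rank = 2 (number of non-zero pivot rows).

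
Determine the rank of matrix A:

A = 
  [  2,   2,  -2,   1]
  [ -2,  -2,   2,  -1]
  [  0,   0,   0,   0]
rank(A) = 1

Row reduce:
R2 → R2 + (1)·R1
REF = 
  [  2,   2,  -2,   1]
  [  0,   0,   0,   0]
  [  0,   0,   0,   0]
Pivot columns: 1 → 1 pivot.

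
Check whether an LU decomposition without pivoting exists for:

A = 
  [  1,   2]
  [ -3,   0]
Yes.
A[1,1] = 1 ≠ 0, so Gaussian elimination proceeds without a row swap: multiplier ℓ₂₁ = (-3)/(1) = -3, and U[2,2] = 0 - (-3)(2) = 6.
L = 
  [  1,   0]
  [ -3,   1]
U = 
  [  1,   2]
  [  0,   6]
Check row 2 of LU: [(-3)(1), (-3)(2) + 6] = [-3, 0] = row 2 of A ✓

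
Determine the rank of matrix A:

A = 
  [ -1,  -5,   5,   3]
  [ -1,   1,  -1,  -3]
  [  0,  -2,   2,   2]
Row reduce:
R2 → R2 - (1)·R1
R3 → R3 + (1/3)·R2
REF = 
  [ -1,  -5,   5,   3]
  [  0,   6,  -6,  -6]
  [  0,   0,   0,   0]
Pivot columns: 1, 2 → 2 pivots.

rank(A) = 2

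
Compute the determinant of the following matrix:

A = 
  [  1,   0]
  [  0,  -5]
For a 2×2 matrix, det = ad - bc = (1)(-5) - (0)(0) = -5

det(A) = -5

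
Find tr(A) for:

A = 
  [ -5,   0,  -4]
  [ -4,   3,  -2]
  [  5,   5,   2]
0

tr(A) = -5 + 3 + 2 = 0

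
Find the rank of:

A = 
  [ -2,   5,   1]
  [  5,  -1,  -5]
rank(A) = 2

Row reduce:
R2 → R2 + (5/2)·R1
REF = 
  [  -2,    5,    1]
  [   0, 23/2, -5/2]
Pivot columns: 1, 2 → 2 pivots.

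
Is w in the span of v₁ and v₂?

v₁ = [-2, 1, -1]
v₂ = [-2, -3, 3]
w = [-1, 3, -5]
No

Form the augmented matrix and row-reduce:
[v₁|v₂|w] = 
  [ -2,  -2,  -1]
  [  1,  -3,   3]
  [ -1,   3,  -5]
R2 → R2 + (1/2)·R1
R3 → R3 - (1/2)·R1
R3 → R3 + (1)·R2
REF = 
  [ -2,  -2,  -1]
  [  0,  -4, 5/2]
  [  0,   0,  -2]

Row 3 reads [0 0 | -2], i.e. 0 = -2, so the system is inconsistent and w ∉ span{v₁, v₂}.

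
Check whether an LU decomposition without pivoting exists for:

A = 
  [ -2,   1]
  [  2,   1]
Yes.
A[1,1] = -2 ≠ 0, so Gaussian elimination proceeds without a row swap: multiplier ℓ₂₁ = (2)/(-2) = -1, and U[2,2] = 1 - (-1)(1) = 2.
L = 
  [  1,   0]
  [ -1,   1]
U = 
  [ -2,   1]
  [  0,   2]
Check row 2 of LU: [(-1)(-2), (-1)(1) + 2] = [2, 1] = row 2 of A ✓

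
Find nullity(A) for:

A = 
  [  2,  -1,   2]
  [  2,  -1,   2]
nullity(A) = 2

Row reduce:
R2 → R2 - (1)·R1
REF = 
  [  2,  -1,   2]
  [  0,   0,   0]
Pivot columns: 1 → 1 pivot.
rank(A) = 1, so nullity(A) = 3 - 1 = 2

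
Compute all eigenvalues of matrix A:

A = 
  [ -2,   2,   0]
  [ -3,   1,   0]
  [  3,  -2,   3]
Characteristic polynomial: det(λI - A) = λ³ - 2λ² + λ - 12
Testing integer divisors of the constant term: p(3) = 0, so (λ - 3) is a factor:
p(λ) = (λ - 3)(λ² + λ + 4)
λ² + λ + 4 = 0  ⇒  λ = (-1 ± √((1)² - 4·(4)))/2 = (-1 ± √(-15))/2
  = (-1 + i√15)/2,  (-1 - i√15)/2

λ = 3, (-1 + i√15)/2, (-1 - i√15)/2  (≈ 3, -0.5 + 1.936i, -0.5 - 1.936i)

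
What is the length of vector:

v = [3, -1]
3.162

||v||₂ = √((3)² + (-1)²) = √10 = 3.162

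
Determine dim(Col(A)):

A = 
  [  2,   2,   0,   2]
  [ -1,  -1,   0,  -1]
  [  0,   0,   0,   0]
Row reduce:
R2 → R2 + (1/2)·R1
REF = 
  [  2,   2,   0,   2]
  [  0,   0,   0,   0]
  [  0,   0,   0,   0]
Pivot columns: 1 → 1 pivot.
dim(Col(A)) = number of pivot columns = 1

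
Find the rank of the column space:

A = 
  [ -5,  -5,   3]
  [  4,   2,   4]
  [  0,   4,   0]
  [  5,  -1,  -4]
dim(Col(A)) = 3

Row reduce:
R2 → R2 + (4/5)·R1
R4 → R4 + (1)·R1
R3 → R3 + (2)·R2
R4 → R4 - (3)·R2
R4 → R4 + (101/64)·R3
REF = 
  [  -5,   -5,    3]
  [   0,   -2, 32/5]
  [   0,    0, 64/5]
  [   0,    0,    0]
Pivot columns: 1, 2, 3 → 3 pivots.
dim(Col(A)) = number of pivot columns = 3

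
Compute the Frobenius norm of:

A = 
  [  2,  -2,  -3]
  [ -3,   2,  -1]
||A||_F = 5.568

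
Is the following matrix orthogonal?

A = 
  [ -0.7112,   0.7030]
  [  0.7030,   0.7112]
Yes

AᵀA = 
  [  1,   0]
  [  0,   1]
≈ I (equal to I up to the 4-dp rounding of the entries)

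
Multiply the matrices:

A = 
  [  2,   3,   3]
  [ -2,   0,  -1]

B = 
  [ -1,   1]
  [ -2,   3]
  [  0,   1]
AB = 
  [ -8,  14]
  [  2,  -3]

A is 2×3 and B is 3×2, so AB is 2×2. Each entry is (row of A)·(column of B):
AB[1,1] = (2)(-1) + (3)(-2) + (3)(0) = -8
AB[1,2] = (2)(1) + (3)(3) + (3)(1) = 14
AB[2,1] = (-2)(-1) + (0)(-2) + (-1)(0) = 2
AB[2,2] = (-2)(1) + (0)(3) + (-1)(1) = -3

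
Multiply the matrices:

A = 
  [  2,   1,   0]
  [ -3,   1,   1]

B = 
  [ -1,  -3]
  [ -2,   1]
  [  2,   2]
A is 2×3 and B is 3×2, so AB is 2×2. Each entry is (row of A)·(column of B):
AB[1,1] = (2)(-1) + (1)(-2) + (0)(2) = -4
AB[1,2] = (2)(-3) + (1)(1) + (0)(2) = -5
AB[2,1] = (-3)(-1) + (1)(-2) + (1)(2) = 3
AB[2,2] = (-3)(-3) + (1)(1) + (1)(2) = 12

AB = 
  [ -4,  -5]
  [  3,  12]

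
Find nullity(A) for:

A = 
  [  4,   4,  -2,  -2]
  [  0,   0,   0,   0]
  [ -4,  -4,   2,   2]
nullity(A) = 3

Row reduce:
R3 → R3 + (1)·R1
REF = 
  [  4,   4,  -2,  -2]
  [  0,   0,   0,   0]
  [  0,   0,   0,   0]
Pivot columns: 1 → 1 pivot.
rank(A) = 1, so nullity(A) = 4 - 1 = 3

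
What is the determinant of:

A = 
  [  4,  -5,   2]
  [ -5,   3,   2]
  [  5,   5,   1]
Cofactor expansion along row 1:
det(A) = (4)·((3)(1) - (2)(5)) - (-5)·((-5)(1) - (2)(5)) + (2)·((-5)(5) - (3)(5))
  = (4)(-7) - (-5)(-15) + (2)(-40)
  = -183

det(A) = -183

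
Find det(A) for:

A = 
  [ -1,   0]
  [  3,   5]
-5

For a 2×2 matrix, det = ad - bc = (-1)(5) - (0)(3) = -5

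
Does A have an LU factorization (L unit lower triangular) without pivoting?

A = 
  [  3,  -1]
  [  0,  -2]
Yes.
A[1,1] = 3 ≠ 0, so Gaussian elimination proceeds without a row swap: multiplier ℓ₂₁ = (0)/(3) = 0, and U[2,2] = -2 - (0)(-1) = -2.
L = 
  [  1,   0]
  [  0,   1]
U = 
  [  3,  -1]
  [  0,  -2]
Check row 2 of LU: [(0)(3), (0)(-1) + (-2)] = [0, -2] = row 2 of A ✓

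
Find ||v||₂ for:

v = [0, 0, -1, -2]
2.236

||v||₂ = √((0)² + (0)² + (-1)² + (-2)²) = √5 = 2.236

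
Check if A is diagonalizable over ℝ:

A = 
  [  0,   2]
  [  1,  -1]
Yes

tr(A) = -1, det(A) = -2
Characteristic polynomial: λ² - tr(A)λ + det(A) = λ² + λ - 2
λ² + λ - 2 = (λ + 2)(λ - 1)
Eigenvalues: 1, -2
λ=-2: alg. mult. = 1, geom. mult. = 2 - rank(A - (-2)I) = 2 - 1 = 1
λ=1: alg. mult. = 1, geom. mult. = 2 - rank(A - (1)I) = 2 - 1 = 1
Sum of geometric multiplicities equals n, so A has n independent eigenvectors.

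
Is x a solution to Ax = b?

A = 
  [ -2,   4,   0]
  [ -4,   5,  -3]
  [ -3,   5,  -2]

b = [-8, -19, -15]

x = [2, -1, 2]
Yes

Ax = [-8, -19, -15] = b ✓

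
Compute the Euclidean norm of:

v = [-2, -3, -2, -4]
5.745

||v||₂ = √((-2)² + (-3)² + (-2)² + (-4)²) = √33 = 5.745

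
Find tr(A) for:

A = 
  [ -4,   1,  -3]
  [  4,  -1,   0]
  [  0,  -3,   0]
-5

tr(A) = -4 + -1 + 0 = -5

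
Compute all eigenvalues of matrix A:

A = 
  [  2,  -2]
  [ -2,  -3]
tr(A) = -1, det(A) = -10
Characteristic polynomial: λ² - tr(A)λ + det(A) = λ² + λ - 10
λ² + λ - 10 = 0  ⇒  λ = (-1 ± √((1)² - 4·(-10)))/2 = (-1 ± √(41))/2
  = (-1 + √41)/2,  (-1 - √41)/2

λ = (-1 + √41)/2, (-1 - √41)/2  (≈ 2.702, -3.702)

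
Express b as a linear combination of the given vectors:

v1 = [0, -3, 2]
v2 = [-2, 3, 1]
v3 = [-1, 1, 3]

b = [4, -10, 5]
c1 = 1, c2 = -3, c3 = 2

b = 1·v1 + -3·v2 + 2·v3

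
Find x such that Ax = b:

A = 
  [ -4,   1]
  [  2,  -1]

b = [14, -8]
Row reduce the augmented matrix [A|b]:
R2 → R2 + (1/2)·R1
REF = 
  [  -4,    1,   14]
  [   0, -1/2,   -1]

Back-substitution:
x₂ = (-1) / (-1/2) = 2
x₁ = (14 - (1)(2)) / (-4) = -3

x = [-3, 2]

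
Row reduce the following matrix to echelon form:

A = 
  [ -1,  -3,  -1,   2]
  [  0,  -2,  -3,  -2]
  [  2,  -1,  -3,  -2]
Row operations:
R3 → R3 + (2)·R1
R3 → R3 - (7/2)·R2

Resulting echelon form:
REF = 
  [  -1,   -3,   -1,    2]
  [   0,   -2,   -3,   -2]
  [   0,    0, 11/2,    9]

Rank = 3 (number of non-zero pivot rows).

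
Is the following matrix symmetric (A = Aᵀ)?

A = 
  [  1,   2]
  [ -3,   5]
No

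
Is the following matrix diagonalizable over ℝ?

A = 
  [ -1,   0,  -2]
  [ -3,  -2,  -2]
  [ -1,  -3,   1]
Yes

Characteristic polynomial: det(λI - A) = λ³ + 2λ² - 9λ + 6
Testing integer divisors of the constant term: p(1) = 0, so (λ - 1) is a factor:
p(λ) = (λ - 1)(λ² + 3λ - 6)
λ² + 3λ - 6 = 0  ⇒  λ = (-3 ± √((3)² - 4·(-6)))/2 = (-3 ± √(33))/2
  = (-3 + √33)/2,  (-3 - √33)/2
Eigenvalues: 1, (-3 + √33)/2, (-3 - √33)/2  (≈ 1, 1.372, -4.372)
The two irrational eigenvalues are distinct (simple), so each has alg. mult. = geom. mult. = 1.
λ=1: alg. mult. = 1, geom. mult. = 3 - rank(A - (1)I) = 3 - 2 = 1
Sum of geometric multiplicities equals n, so A has n independent eigenvectors.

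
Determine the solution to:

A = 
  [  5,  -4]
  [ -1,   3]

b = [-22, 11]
x = [-2, 3]

Row reduce the augmented matrix [A|b]:
R2 → R2 + (1/5)·R1
REF = 
  [   5,   -4,  -22]
  [   0, 11/5, 33/5]

Back-substitution:
x₂ = (33/5) / (11/5) = 3
x₁ = (-22 - (-4)(3)) / 5 = -2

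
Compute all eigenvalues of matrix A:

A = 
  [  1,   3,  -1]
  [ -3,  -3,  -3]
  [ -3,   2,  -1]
λ = 2, (-5 + i√59)/2, (-5 - i√59)/2  (≈ 2, -2.5 + 3.841i, -2.5 - 3.841i)

Characteristic polynomial: det(λI - A) = λ³ + 3λ² + 11λ - 42
Testing integer divisors of the constant term: p(2) = 0, so (λ - 2) is a factor:
p(λ) = (λ - 2)(λ² + 5λ + 21)
λ² + 5λ + 21 = 0  ⇒  λ = (-5 ± √((5)² - 4·(21)))/2 = (-5 ± √(-59))/2
  = (-5 + i√59)/2,  (-5 - i√59)/2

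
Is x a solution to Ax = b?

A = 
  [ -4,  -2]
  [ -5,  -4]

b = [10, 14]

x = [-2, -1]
Yes

Ax = [10, 14] = b ✓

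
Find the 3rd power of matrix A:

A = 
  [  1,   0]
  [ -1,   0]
A² = A·A:
A²[1,1] = (1)(1) + (0)(-1) = 1
A²[1,2] = (1)(0) + (0)(0) = 0
A²[2,1] = (-1)(1) + (0)(-1) = -1
A²[2,2] = (-1)(0) + (0)(0) = 0
A² = 
  [  1,   0]
  [ -1,   0]

A^3 = A^2·A:
A^3[1,1] = (1)(1) + (0)(-1) = 1
A^3[1,2] = (1)(0) + (0)(0) = 0
A^3[2,1] = (-1)(1) + (0)(-1) = -1
A^3[2,2] = (-1)(0) + (0)(0) = 0
A^3 = 
  [  1,   0]
  [ -1,   0]

Therefore
A^3 = 
  [  1,   0]
  [ -1,   0]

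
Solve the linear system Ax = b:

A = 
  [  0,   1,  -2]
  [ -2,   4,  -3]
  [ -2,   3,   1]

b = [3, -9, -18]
Row reduce the augmented matrix [A|b]:
Swap R1 ↔ R2
R3 → R3 - (1)·R1
R3 → R3 + (1)·R2
REF = 
  [ -2,   4,  -3,  -9]
  [  0,   1,  -2,   3]
  [  0,   0,   2,  -6]

Back-substitution:
x₃ = (-6) / 2 = -3
x₂ = (3 - (-2)(-3)) / 1 = -3
x₁ = (-9 - (4)(-3) - (-3)(-3)) / (-2) = 3

x = [3, -3, -3]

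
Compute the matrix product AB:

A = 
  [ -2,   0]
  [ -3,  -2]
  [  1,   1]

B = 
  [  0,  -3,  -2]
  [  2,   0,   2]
AB = 
  [  0,   6,   4]
  [ -4,   9,   2]
  [  2,  -3,   0]

A is 3×2 and B is 2×3, so AB is 3×3. Each entry is (row of A)·(column of B):
AB[1,1] = (-2)(0) + (0)(2) = 0
AB[1,2] = (-2)(-3) + (0)(0) = 6
AB[1,3] = (-2)(-2) + (0)(2) = 4
AB[2,1] = (-3)(0) + (-2)(2) = -4
AB[2,2] = (-3)(-3) + (-2)(0) = 9
AB[2,3] = (-3)(-2) + (-2)(2) = 2
AB[3,1] = (1)(0) + (1)(2) = 2
AB[3,2] = (1)(-3) + (1)(0) = -3
AB[3,3] = (1)(-2) + (1)(2) = 0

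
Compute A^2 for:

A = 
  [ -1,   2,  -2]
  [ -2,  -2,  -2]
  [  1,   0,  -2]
A² = A·A:
A²[1,1] = (-1)(-1) + (2)(-2) + (-2)(1) = -5
A²[1,2] = (-1)(2) + (2)(-2) + (-2)(0) = -6
A²[1,3] = (-1)(-2) + (2)(-2) + (-2)(-2) = 2
A²[2,1] = (-2)(-1) + (-2)(-2) + (-2)(1) = 4
A²[2,2] = (-2)(2) + (-2)(-2) + (-2)(0) = 0
A²[2,3] = (-2)(-2) + (-2)(-2) + (-2)(-2) = 12
A²[3,1] = (1)(-1) + (0)(-2) + (-2)(1) = -3
A²[3,2] = (1)(2) + (0)(-2) + (-2)(0) = 2
A²[3,3] = (1)(-2) + (0)(-2) + (-2)(-2) = 2
A² = 
  [ -5,  -6,   2]
  [  4,   0,  12]
  [ -3,   2,   2]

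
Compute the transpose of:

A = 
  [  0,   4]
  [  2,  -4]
Aᵀ = 
  [  0,   2]
  [  4,  -4]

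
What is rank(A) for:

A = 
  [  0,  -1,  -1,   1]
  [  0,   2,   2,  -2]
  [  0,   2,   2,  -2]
rank(A) = 1

Row reduce:
R2 → R2 + (2)·R1
R3 → R3 + (2)·R1
REF = 
  [  0,  -1,  -1,   1]
  [  0,   0,   0,   0]
  [  0,   0,   0,   0]
Pivot columns: 2 → 1 pivot.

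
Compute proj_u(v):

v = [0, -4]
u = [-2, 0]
v·u = (0)(-2) + (-4)(0) = 0
u·u = (-2)² + (0)² = 4
proj_u(v) = (v·u / u·u) × u = (0/4) × u = (0) × u

proj_u(v) = [0, 0]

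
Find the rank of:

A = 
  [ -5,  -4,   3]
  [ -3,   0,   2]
rank(A) = 2

Row reduce:
R2 → R2 - (3/5)·R1
REF = 
  [  -5,   -4,    3]
  [   0, 12/5,  1/5]
Pivot columns: 1, 2 → 2 pivots.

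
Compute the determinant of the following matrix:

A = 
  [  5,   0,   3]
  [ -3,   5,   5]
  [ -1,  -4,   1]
176

Cofactor expansion along row 1:
det(A) = (5)·((5)(1) - (5)(-4)) - (0)·((-3)(1) - (5)(-1)) + (3)·((-3)(-4) - (5)(-1))
  = (5)(25) - (0)(2) + (3)(17)
  = 176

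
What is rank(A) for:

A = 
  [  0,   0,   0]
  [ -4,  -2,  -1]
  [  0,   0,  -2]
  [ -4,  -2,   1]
Row reduce:
Swap R1 ↔ R2
R4 → R4 - (1)·R1
Swap R2 ↔ R3
R4 → R4 + (1)·R2
REF = 
  [ -4,  -2,  -1]
  [  0,   0,  -2]
  [  0,   0,   0]
  [  0,   0,   0]
Pivot columns: 1, 3 → 2 pivots.

rank(A) = 2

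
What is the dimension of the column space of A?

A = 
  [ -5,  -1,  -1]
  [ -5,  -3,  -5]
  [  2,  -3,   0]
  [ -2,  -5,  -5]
dim(Col(A)) = 3

Row reduce:
R2 → R2 - (1)·R1
R3 → R3 + (2/5)·R1
R4 → R4 - (2/5)·R1
R3 → R3 - (17/10)·R2
R4 → R4 - (23/10)·R2
R4 → R4 - (23/32)·R3
REF = 
  [  -5,   -1,   -1]
  [   0,   -2,   -4]
  [   0,    0, 32/5]
  [   0,    0,    0]
Pivot columns: 1, 2, 3 → 3 pivots.
dim(Col(A)) = number of pivot columns = 3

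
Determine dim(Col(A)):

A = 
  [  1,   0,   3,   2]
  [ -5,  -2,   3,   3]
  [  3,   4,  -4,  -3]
dim(Col(A)) = 3

Row reduce:
R2 → R2 + (5)·R1
R3 → R3 - (3)·R1
R3 → R3 + (2)·R2
REF = 
  [  1,   0,   3,   2]
  [  0,  -2,  18,  13]
  [  0,   0,  23,  17]
Pivot columns: 1, 2, 3 → 3 pivots.
dim(Col(A)) = number of pivot columns = 3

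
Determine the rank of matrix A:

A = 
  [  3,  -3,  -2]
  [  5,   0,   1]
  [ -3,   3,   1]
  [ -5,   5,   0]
Row reduce:
R2 → R2 - (5/3)·R1
R3 → R3 + (1)·R1
R4 → R4 + (5/3)·R1
R4 → R4 - (10/3)·R3
REF = 
  [   3,   -3,   -2]
  [   0,    5, 13/3]
  [   0,    0,   -1]
  [   0,    0,    0]
Pivot columns: 1, 2, 3 → 3 pivots.

rank(A) = 3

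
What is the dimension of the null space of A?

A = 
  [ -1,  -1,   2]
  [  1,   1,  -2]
nullity(A) = 2

Row reduce:
R2 → R2 + (1)·R1
REF = 
  [ -1,  -1,   2]
  [  0,   0,   0]
Pivot columns: 1 → 1 pivot.
rank(A) = 1, so nullity(A) = 3 - 1 = 2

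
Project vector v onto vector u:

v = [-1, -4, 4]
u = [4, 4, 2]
proj_u(v) = [-4/3, -4/3, -2/3]

v·u = (-1)(4) + (-4)(4) + (4)(2) = -12
u·u = (4)² + (4)² + (2)² = 36
proj_u(v) = (v·u / u·u) × u = (-12/36) × u = (-1/3) × u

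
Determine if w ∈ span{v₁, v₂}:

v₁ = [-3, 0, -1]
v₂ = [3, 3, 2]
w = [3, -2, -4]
No

Form the augmented matrix and row-reduce:
[v₁|v₂|w] = 
  [ -3,   3,   3]
  [  0,   3,  -2]
  [ -1,   2,  -4]
R3 → R3 - (1/3)·R1
R3 → R3 - (1/3)·R2
REF = 
  [   -3,     3,     3]
  [    0,     3,    -2]
  [    0,     0, -13/3]

Row 3 reads [0 0 | -13/3], i.e. 0 = -13/3, so the system is inconsistent and w ∉ span{v₁, v₂}.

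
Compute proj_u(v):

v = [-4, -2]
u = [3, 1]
proj_u(v) = [-21/5, -7/5]

v·u = (-4)(3) + (-2)(1) = -14
u·u = (3)² + (1)² = 10
proj_u(v) = (v·u / u·u) × u = (-14/10) × u = (-7/5) × u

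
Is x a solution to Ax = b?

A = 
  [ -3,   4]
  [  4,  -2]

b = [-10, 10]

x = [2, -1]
Yes

Ax = [-10, 10] = b ✓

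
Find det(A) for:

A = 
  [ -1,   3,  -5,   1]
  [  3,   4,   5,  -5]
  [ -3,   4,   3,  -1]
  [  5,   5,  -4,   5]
-1562

Cofactor expansion along row 1: det(A) = a₁₁M₁₁ - a₁₂M₁₂ + a₁₃M₁₃ - a₁₄M₁₄

M₁₁ = det[[4, 5, -5]; [4, 3, -1]; [5, -4, 5]]
  = (4)·((3)(5) - (-1)(-4)) - (5)·((4)(5) - (-1)(5)) + (-5)·((4)(-4) - (3)(5))
  = (4)(11) - (5)(25) + (-5)(-31)
  = 74
M₁₂ = det[[3, 5, -5]; [-3, 3, -1]; [5, -4, 5]]
  = (3)·((3)(5) - (-1)(-4)) - (5)·((-3)(5) - (-1)(5)) + (-5)·((-3)(-4) - (3)(5))
  = (3)(11) - (5)(-10) + (-5)(-3)
  = 98
M₁₃ = det[[3, 4, -5]; [-3, 4, -1]; [5, 5, 5]]
  = (3)·((4)(5) - (-1)(5)) - (4)·((-3)(5) - (-1)(5)) + (-5)·((-3)(5) - (4)(5))
  = (3)(25) - (4)(-10) + (-5)(-35)
  = 290
M₁₄ = det[[3, 4, 5]; [-3, 4, 3]; [5, 5, -4]]
  = (3)·((4)(-4) - (3)(5)) - (4)·((-3)(-4) - (3)(5)) + (5)·((-3)(5) - (4)(5))
  = (3)(-31) - (4)(-3) + (5)(-35)
  = -256

det(A) = (-1)(74) - (3)(98) + (-5)(290) - (1)(-256) = -1562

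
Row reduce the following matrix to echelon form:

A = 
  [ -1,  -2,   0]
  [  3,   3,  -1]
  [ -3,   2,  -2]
Row operations:
R2 → R2 + (3)·R1
R3 → R3 - (3)·R1
R3 → R3 + (8/3)·R2

Resulting echelon form:
REF = 
  [   -1,    -2,     0]
  [    0,    -3,    -1]
  [    0,     0, -14/3]

Rank = 3 (number of non-zero pivot rows).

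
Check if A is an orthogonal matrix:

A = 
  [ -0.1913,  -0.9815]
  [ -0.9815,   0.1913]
Yes

AᵀA = 
  [  0.9999,   0]
  [  0,   0.9999]
≈ I (equal to I up to the 4-dp rounding of the entries)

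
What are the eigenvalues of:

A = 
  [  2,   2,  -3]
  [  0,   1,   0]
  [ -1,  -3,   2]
λ = 1, 2 + √3, 2 - √3  (≈ 1, 3.732, 0.2679)

Characteristic polynomial: det(λI - A) = λ³ - 5λ² + 5λ - 1
Testing integer divisors of the constant term: p(1) = 0, so (λ - 1) is a factor:
p(λ) = (λ - 1)(λ² - 4λ + 1)
λ² - 4λ + 1 = 0  ⇒  λ = (4 ± √((-4)² - 4·(1)))/2 = (4 ± √(12))/2
  = 2 + √3,  2 - √3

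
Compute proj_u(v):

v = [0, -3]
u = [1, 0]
v·u = (0)(1) + (-3)(0) = 0
u·u = (1)² + (0)² = 1
proj_u(v) = (v·u / u·u) × u = (0/1) × u = (0) × u

proj_u(v) = [0, 0]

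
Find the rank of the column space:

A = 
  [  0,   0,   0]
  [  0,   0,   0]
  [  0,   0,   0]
Row reduce:
(no row operations needed)
REF = 
  [  0,   0,   0]
  [  0,   0,   0]
  [  0,   0,   0]
Pivot columns: none → 0 pivots.
dim(Col(A)) = number of pivot columns = 0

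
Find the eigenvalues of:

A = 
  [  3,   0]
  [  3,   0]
λ = 3, 0

tr(A) = 3, det(A) = 0
Characteristic polynomial: λ² - tr(A)λ + det(A) = λ² - 3λ
λ² - 3λ = λ(λ - 3)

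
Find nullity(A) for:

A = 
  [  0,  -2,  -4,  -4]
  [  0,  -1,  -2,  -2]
nullity(A) = 3

Row reduce:
R2 → R2 - (1/2)·R1
REF = 
  [  0,  -2,  -4,  -4]
  [  0,   0,   0,   0]
Pivot columns: 2 → 1 pivot.
rank(A) = 1, so nullity(A) = 4 - 1 = 3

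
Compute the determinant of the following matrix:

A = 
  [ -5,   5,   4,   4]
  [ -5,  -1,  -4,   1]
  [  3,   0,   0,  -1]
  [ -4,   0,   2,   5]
-170

Cofactor expansion along row 1: det(A) = a₁₁M₁₁ - a₁₂M₁₂ + a₁₃M₁₃ - a₁₄M₁₄

M₁₁ = det[[-1, -4, 1]; [0, 0, -1]; [0, 2, 5]]
  = (-1)·((0)(5) - (-1)(2)) - (-4)·((0)(5) - (-1)(0)) + (1)·((0)(2) - (0)(0))
  = (-1)(2) - (-4)(0) + (1)(0)
  = -2
M₁₂ = det[[-5, -4, 1]; [3, 0, -1]; [-4, 2, 5]]
  = (-5)·((0)(5) - (-1)(2)) - (-4)·((3)(5) - (-1)(-4)) + (1)·((3)(2) - (0)(-4))
  = (-5)(2) - (-4)(11) + (1)(6)
  = 40
M₁₃ = det[[-5, -1, 1]; [3, 0, -1]; [-4, 0, 5]]
  = (-5)·((0)(5) - (-1)(0)) - (-1)·((3)(5) - (-1)(-4)) + (1)·((3)(0) - (0)(-4))
  = (-5)(0) - (-1)(11) + (1)(0)
  = 11
M₁₄ = det[[-5, -1, -4]; [3, 0, 0]; [-4, 0, 2]]
  = (-5)·((0)(2) - (0)(0)) - (-1)·((3)(2) - (0)(-4)) + (-4)·((3)(0) - (0)(-4))
  = (-5)(0) - (-1)(6) + (-4)(0)
  = 6

det(A) = (-5)(-2) - (5)(40) + (4)(11) - (4)(6) = -170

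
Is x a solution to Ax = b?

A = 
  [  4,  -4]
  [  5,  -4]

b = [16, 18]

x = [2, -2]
Yes

Ax = [16, 18] = b ✓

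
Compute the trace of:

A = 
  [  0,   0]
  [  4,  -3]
-3

tr(A) = 0 + -3 = -3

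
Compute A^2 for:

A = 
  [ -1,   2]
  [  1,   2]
A² = A·A:
A²[1,1] = (-1)(-1) + (2)(1) = 3
A²[1,2] = (-1)(2) + (2)(2) = 2
A²[2,1] = (1)(-1) + (2)(1) = 1
A²[2,2] = (1)(2) + (2)(2) = 6
A² = 
  [  3,   2]
  [  1,   6]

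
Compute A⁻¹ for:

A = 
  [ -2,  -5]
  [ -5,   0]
det(A) = (-2)(0) - (-5)(-5) = -25
For a 2×2 matrix, A⁻¹ = (1/det(A)) · [[d, -b], [-c, a]]
    = (-1/25) · [[0, 5], [5, -2]]

A⁻¹ = 
  [   0, -1/5]
  [-1/5, 2/25]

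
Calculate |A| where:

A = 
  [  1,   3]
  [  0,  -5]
-5

For a 2×2 matrix, det = ad - bc = (1)(-5) - (3)(0) = -5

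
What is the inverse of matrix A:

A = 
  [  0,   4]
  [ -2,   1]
det(A) = (0)(1) - (4)(-2) = 8
For a 2×2 matrix, A⁻¹ = (1/det(A)) · [[d, -b], [-c, a]]
    = (1/8) · [[1, -4], [2, 0]]

A⁻¹ = 
  [ 1/8, -1/2]
  [ 1/4,    0]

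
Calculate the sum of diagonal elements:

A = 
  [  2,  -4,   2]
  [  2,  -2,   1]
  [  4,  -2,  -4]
-4

tr(A) = 2 + -2 + -4 = -4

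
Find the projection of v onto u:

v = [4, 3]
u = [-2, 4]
proj_u(v) = [-2/5, 4/5]

v·u = (4)(-2) + (3)(4) = 4
u·u = (-2)² + (4)² = 20
proj_u(v) = (v·u / u·u) × u = (4/20) × u = (1/5) × u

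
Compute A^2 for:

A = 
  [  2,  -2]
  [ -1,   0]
A² = A·A:
A²[1,1] = (2)(2) + (-2)(-1) = 6
A²[1,2] = (2)(-2) + (-2)(0) = -4
A²[2,1] = (-1)(2) + (0)(-1) = -2
A²[2,2] = (-1)(-2) + (0)(0) = 2
A² = 
  [  6,  -4]
  [ -2,   2]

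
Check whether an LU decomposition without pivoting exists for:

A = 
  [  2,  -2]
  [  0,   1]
Yes.
A[1,1] = 2 ≠ 0, so Gaussian elimination proceeds without a row swap: multiplier ℓ₂₁ = (0)/(2) = 0, and U[2,2] = 1 - (0)(-2) = 1.
L = 
  [  1,   0]
  [  0,   1]
U = 
  [  2,  -2]
  [  0,   1]
Check row 2 of LU: [(0)(2), (0)(-2) + 1] = [0, 1] = row 2 of A ✓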